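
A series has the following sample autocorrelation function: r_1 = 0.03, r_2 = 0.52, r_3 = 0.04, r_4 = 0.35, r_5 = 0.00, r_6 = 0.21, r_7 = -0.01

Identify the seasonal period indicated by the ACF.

The largest autocorrelation is r_2 = 0.52, with weaker echoes at lags 4 (0.35) and 6 (0.21); the remaining lags stay at or below 0.04.
The dominant spike at lag 2 indicates a seasonal period of 2.

2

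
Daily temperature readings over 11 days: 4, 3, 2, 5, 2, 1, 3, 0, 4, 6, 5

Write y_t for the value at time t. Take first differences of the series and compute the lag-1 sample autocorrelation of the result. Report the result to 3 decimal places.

First differences Δy: -1, -1, 3, -3, -1, 2, -3, 4, 2, -1
Mean of differences = 0.1000
Numerator Σ(Δy_t−Δȳ)(Δy_{t+1}−Δȳ) = -22.3100
Denominator Σ(Δy_t−Δȳ)² = 54.9000
r_1(Δy) = -22.3100 / 54.9000 = -0.406

-0.406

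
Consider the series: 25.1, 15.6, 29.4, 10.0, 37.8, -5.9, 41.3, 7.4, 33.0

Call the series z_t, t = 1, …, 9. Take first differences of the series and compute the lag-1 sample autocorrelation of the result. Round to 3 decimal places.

First differences Δz: -9.5, 13.8, -19.4, 27.8, -43.7, 47.2, -33.9, 25.6
Mean of differences = 0.9875
Numerator Σ(Δz_t−Δz̄)(Δz_{t+1}−Δz̄) = -6676.4377
Denominator Σ(Δz_t−Δz̄)² = 7364.1888
r_1(Δz) = -6676.4377 / 7364.1888 = -0.907

-0.907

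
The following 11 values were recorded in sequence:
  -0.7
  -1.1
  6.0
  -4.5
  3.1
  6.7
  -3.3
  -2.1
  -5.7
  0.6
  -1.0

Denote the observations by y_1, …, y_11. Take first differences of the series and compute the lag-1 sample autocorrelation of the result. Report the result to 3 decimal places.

First differences Δy: -0.4, 7.1, -10.5, 7.6, 3.6, -10.0, 1.2, -3.6, 6.3, -1.6
Mean of differences = -0.0300
Numerator Σ(Δy_t−Δȳ)(Δy_{t+1}−Δȳ) = -214.8599
Denominator Σ(Δy_t−Δȳ)² = 388.1810
r_1(Δy) = -214.8599 / 388.1810 = -0.554

-0.554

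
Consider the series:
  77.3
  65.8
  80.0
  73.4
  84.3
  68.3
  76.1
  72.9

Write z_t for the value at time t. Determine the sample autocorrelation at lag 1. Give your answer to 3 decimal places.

Mean z̄ = (77.3 + 65.8 + 80.0 + 73.4 + 84.3 + 68.3 + 76.1 + 72.9)/8 = 74.7625
Numerator Σ_{t=1}^{7}(z_t−z̄)(z_{t+1}−z̄) = -162.5852
Denominator Σ(z_t−z̄)² = 254.0388
r_1 = -162.5852 / 254.0388 = -0.640

-0.640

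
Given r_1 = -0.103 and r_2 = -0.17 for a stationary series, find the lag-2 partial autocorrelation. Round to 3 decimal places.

-0.183

φ_{22} = (r_2 − r_1²) / (1 − r_1²)
r_1² = (-0.103)² = 0.010609
Numerator = -0.17 − 0.0106 = -0.1806; denominator = 1 − 0.0106 = 0.9894
φ_{22} = -0.1806 / 0.9894 = -0.183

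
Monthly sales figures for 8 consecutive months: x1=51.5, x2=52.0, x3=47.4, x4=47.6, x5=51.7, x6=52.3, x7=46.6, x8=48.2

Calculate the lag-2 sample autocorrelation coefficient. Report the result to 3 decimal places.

Mean x̄ = (51.5 + 52.0 + 47.4 + 47.6 + 51.7 + 52.3 + 46.6 + 48.2)/8 = 49.6625
Deviations from mean: 1.8375, 2.3375, -2.2625, -2.0625, 2.0375, 2.6375, -3.0625, -1.4625
Numerator Σ_{t=1}^{6}(x_t−x̄)(x_{t+2}−x̄) = -29.1253
Denominator Σ(x_t−x̄)² = 40.8388
r_2 = -29.1253 / 40.8388 = -0.713

-0.713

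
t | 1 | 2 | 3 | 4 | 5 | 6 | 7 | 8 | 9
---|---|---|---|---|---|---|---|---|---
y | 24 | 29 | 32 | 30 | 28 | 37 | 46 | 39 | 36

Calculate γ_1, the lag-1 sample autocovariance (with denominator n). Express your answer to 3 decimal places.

Mean ȳ = (24 + 29 + 32 + 30 + 28 + 37 + 46 + 39 + 36)/9 = 33.4444
Σ_{t=1}^{8}(y_t−ȳ)(y_{t+1}−ȳ) = 181.3580
γ_1 = 181.3580 / 9 = 20.151

20.151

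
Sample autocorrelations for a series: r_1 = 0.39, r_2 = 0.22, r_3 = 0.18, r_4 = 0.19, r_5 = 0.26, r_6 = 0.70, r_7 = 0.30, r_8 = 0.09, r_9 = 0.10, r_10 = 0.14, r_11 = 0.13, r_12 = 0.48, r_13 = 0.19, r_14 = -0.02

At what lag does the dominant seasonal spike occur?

The largest autocorrelation is r_6 = 0.70, with a weaker echo at lag 12 (0.48); the remaining lags stay at or below 0.39. The elevated value at lag 1 (0.39), dropping to 0.22 at lag 2, reflects decaying short-term dependence rather than seasonality.
The dominant spike at lag 6 indicates a seasonal period of 6.

6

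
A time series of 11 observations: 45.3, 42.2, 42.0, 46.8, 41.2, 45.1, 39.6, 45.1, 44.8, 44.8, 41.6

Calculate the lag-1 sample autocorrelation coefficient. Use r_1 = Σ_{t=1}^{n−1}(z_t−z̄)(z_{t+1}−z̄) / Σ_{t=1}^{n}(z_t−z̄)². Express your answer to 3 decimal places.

-0.548

Mean z̄ = (45.3 + 42.2 + 42.0 + 46.8 + 41.2 + 45.1 + 39.6 + 45.1 + 44.8 + 44.8 + 41.6)/11 = 43.5000
Numerator Σ_{t=1}^{10}(z_t−z̄)(z_{t+1}−z̄) = -27.7900
Denominator Σ(z_t−z̄)² = 50.6800
r_1 = -27.7900 / 50.6800 = -0.548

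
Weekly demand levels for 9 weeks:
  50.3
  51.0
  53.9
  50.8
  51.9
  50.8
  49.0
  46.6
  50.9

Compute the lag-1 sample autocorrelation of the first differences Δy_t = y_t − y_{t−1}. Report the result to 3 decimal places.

-0.316

First differences Δy: 0.7, 2.9, -3.1, 1.1, -1.1, -1.8, -2.4, 4.3
Mean of differences = 0.0750
Numerator Σ(Δy_t−Δȳ)(Δy_{t+1}−Δȳ) = -15.2756
Denominator Σ(Δy_t−Δȳ)² = 48.3750
r_1(Δy) = -15.2756 / 48.3750 = -0.316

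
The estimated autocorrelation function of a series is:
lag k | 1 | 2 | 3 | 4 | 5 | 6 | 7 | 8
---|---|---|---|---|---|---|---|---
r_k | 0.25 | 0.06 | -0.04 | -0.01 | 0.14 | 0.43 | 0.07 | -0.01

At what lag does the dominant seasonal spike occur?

6

The largest autocorrelation is r_6 = 0.43; the remaining lags stay at or below 0.25. The elevated value at lag 1 (0.25), dropping to 0.06 at lag 2, reflects decaying short-term dependence rather than seasonality.
The dominant spike at lag 6 indicates a seasonal period of 6.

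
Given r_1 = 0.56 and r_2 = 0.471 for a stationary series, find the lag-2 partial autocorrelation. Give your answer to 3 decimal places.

φ_{22} = (r_2 − r_1²) / (1 − r_1²)
r_1² = (0.56)² = 0.3136
Numerator = 0.471 − 0.3136 = 0.1574; denominator = 1 − 0.3136 = 0.6864
φ_{22} = 0.1574 / 0.6864 = 0.229

0.229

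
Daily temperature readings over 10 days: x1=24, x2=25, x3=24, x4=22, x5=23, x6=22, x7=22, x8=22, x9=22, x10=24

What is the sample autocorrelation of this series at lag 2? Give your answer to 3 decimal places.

Mean x̄ = (24 + 25 + 24 + 22 + 23 + 22 + 22 + 22 + 22 + 24)/10 = 23.0000
Numerator Σ_{t=1}^{8}(x_t−x̄)(x_{t+2}−x̄) = 1.0000
Denominator Σ(x_t−x̄)² = 12.0000
r_2 = 1.0000 / 12.0000 = 0.083

0.083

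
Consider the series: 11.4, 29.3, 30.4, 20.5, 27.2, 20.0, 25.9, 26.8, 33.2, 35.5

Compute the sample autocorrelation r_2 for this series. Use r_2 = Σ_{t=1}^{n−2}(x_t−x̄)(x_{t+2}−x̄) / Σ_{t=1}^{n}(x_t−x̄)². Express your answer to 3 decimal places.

Mean x̄ = (11.4 + 29.3 + 30.4 + 20.5 + 27.2 + 20.0 + 25.9 + 26.8 + 33.2 + 35.5)/10 = 26.0200
Numerator Σ_{t=1}^{8}(x_t−x̄)(x_{t+2}−x̄) = -42.0468
Denominator Σ(x_t−x̄)² = 453.8360
r_2 = -42.0468 / 453.8360 = -0.093

-0.093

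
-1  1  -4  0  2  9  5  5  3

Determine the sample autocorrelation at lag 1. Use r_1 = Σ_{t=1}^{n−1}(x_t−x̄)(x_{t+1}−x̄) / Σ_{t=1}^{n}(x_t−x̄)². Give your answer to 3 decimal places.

Mean x̄ = (-1 + 1 − 4 + 0 + 2 + 9 + 5 + 5 + 3)/9 = 2.2222
Numerator Σ_{t=1}^{8}(x_t−x̄)(x_{t+1}−x̄) = 53.0617
Denominator Σ(x_t−x̄)² = 117.5556
r_1 = 53.0617 / 117.5556 = 0.451

0.451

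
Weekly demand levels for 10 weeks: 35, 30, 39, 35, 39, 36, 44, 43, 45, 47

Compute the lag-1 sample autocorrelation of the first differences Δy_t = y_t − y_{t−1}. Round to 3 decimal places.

First differences Δy: -5, 9, -4, 4, -3, 8, -1, 2, 2
Mean of differences = 1.3333
Numerator Σ(Δy_t−Δȳ)(Δy_{t+1}−Δȳ) = -160.7778
Denominator Σ(Δy_t−Δȳ)² = 204.0000
r_1(Δy) = -160.7778 / 204.0000 = -0.788

-0.788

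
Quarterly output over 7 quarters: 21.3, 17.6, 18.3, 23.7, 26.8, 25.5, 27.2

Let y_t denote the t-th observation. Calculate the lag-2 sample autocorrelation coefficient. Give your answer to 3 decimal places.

0.043

Mean ȳ = (21.3 + 17.6 + 18.3 + 23.7 + 26.8 + 25.5 + 27.2)/7 = 22.9143
Deviations from mean: -1.6143, -5.3143, -4.6143, 0.7857, 3.8857, 2.5857, 4.2857
Numerator Σ_{t=1}^{5}(y_t−ȳ)(y_{t+2}−ȳ) = 4.0282
Denominator Σ(y_t−ȳ)² = 92.9086
r_2 = 4.0282 / 92.9086 = 0.043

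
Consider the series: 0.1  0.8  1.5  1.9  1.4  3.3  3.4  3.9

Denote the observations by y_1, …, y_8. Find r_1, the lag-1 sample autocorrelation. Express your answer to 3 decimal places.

Mean ȳ = (0.1 + 0.8 + 1.5 + 1.9 + 1.4 + 3.3 + 3.4 + 3.9)/8 = 2.0375
Deviations from mean: -1.9375, -1.2375, -0.5375, -0.1375, -0.6375, 1.2625, 1.3625, 1.8625
Numerator Σ_{t=1}^{7}(y_t−ȳ)(y_{t+1}−ȳ) = 6.6773
Denominator Σ(y_t−ȳ)² = 12.9188
r_1 = 6.6773 / 12.9188 = 0.517

0.517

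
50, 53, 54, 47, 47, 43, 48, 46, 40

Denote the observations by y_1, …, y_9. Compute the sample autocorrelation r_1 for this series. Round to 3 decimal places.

Mean ȳ = (50 + 53 + 54 + 47 + 47 + 43 + 48 + 46 + 40)/9 = 47.5556
Numerator Σ_{t=1}^{8}(y_t−ȳ)(y_{t+1}−ȳ) = 56.6914
Denominator Σ(y_t−ȳ)² = 158.2222
r_1 = 56.6914 / 158.2222 = 0.358

0.358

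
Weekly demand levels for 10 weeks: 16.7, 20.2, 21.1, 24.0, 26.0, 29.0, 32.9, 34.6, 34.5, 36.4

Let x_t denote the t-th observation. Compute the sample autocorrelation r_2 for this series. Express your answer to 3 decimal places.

Mean x̄ = (16.7 + 20.2 + 21.1 + 24.0 + 26.0 + 29.0 + 32.9 + 34.6 + 34.5 + 36.4)/10 = 27.5400
Numerator Σ_{t=1}^{8}(x_t−x̄)(x_{t+2}−x̄) = 202.4528
Denominator Σ(x_t−x̄)² = 435.4040
r_2 = 202.4528 / 435.4040 = 0.465

0.465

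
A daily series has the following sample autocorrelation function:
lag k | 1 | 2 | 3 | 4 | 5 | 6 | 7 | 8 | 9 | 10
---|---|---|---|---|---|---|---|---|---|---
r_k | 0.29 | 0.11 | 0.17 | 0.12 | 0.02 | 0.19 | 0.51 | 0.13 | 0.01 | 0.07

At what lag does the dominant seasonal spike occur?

The largest autocorrelation is r_7 = 0.51; the remaining lags stay at or below 0.29. The elevated value at lag 1 (0.29), dropping to 0.11 at lag 2, reflects decaying short-term dependence rather than seasonality.
The dominant spike at lag 7 indicates a seasonal period of 7.

7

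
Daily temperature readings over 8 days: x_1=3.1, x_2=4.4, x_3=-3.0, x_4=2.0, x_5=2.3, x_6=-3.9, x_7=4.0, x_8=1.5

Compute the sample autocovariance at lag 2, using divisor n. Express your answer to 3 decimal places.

Mean x̄ = (3.1 + 4.4 − 3.0 + 2.0 + 2.3 − 3.9 + 4.0 + 1.5)/8 = 1.3000
Σ_{t=1}^{6}(x_t−x̄)(x_{t+2}−x̄) = -11.8500
γ_2 = -11.8500 / 8 = -1.481

-1.481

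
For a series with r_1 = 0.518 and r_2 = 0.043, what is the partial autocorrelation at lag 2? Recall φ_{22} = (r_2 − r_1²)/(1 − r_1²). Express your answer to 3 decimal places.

-0.308

φ_{22} = (r_2 − r_1²) / (1 − r_1²)
r_1² = (0.518)² = 0.268324
Numerator = 0.043 − 0.2683 = -0.2253; denominator = 1 − 0.2683 = 0.7317
φ_{22} = -0.2253 / 0.7317 = -0.308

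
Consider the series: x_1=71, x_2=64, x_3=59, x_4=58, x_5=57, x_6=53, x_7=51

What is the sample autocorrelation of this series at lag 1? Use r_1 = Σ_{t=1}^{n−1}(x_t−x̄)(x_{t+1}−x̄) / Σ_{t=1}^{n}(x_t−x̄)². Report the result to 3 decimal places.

Mean x̄ = (71 + 64 + 59 + 58 + 57 + 53 + 51)/7 = 59.0000
Deviations from mean: 12.0000, 5.0000, 0.0000, -1.0000, -2.0000, -6.0000, -8.0000
Σ(x_t−x̄)(x_{t+1}−x̄) = (60.0000) + (0.0000) + (0.0000) + (2.0000) + (12.0000) + (48.0000) = 122.0000
Denominator Σ(x_t−x̄)² = 274.0000
r_1 = 122.0000 / 274.0000 = 0.445

0.445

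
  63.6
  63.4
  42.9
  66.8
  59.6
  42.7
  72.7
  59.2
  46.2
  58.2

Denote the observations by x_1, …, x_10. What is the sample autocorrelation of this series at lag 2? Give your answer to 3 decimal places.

Mean x̄ = (63.6 + 63.4 + 42.9 + 66.8 + 59.6 + 42.7 + 72.7 + 59.2 + 46.2 + 58.2)/10 = 57.5300
Numerator Σ_{t=1}^{8}(x_t−x̄)(x_{t+2}−x̄) = -366.2688
Denominator Σ(x_t−x̄)² = 957.2210
r_2 = -366.2688 / 957.2210 = -0.383

-0.383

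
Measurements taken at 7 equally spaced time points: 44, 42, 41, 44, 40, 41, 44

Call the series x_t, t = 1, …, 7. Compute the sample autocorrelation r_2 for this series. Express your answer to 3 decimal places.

Mean x̄ = (44 + 42 + 41 + 44 + 40 + 41 + 44)/7 = 42.2857
Σ(x_t−x̄)(x_{t+2}−x̄) = (-2.2041) + (-0.4898) + (2.9388) + (-2.2041) + (-3.9184) = -5.8776
Denominator Σ(x_t−x̄)² = 17.4286
r_2 = -5.8776 / 17.4286 = -0.337

-0.337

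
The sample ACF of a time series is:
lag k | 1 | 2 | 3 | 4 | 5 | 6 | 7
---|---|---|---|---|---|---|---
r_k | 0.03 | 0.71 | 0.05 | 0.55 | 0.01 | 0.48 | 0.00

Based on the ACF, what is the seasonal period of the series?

2

The largest autocorrelation is r_2 = 0.71, with weaker echoes at lags 4 (0.55) and 6 (0.48); the remaining lags stay at or below 0.05.
The dominant spike at lag 2 indicates a seasonal period of 2.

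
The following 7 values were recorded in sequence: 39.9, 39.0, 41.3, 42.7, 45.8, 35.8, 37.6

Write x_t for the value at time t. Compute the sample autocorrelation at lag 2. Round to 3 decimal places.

-0.356

Mean x̄ = (39.9 + 39.0 + 41.3 + 42.7 + 45.8 + 35.8 + 37.6)/7 = 40.3000
Numerator Σ_{t=1}^{5}(x_t−x̄)(x_{t+2}−x̄) = -23.6700
Denominator Σ(x_t−x̄)² = 66.4000
r_2 = -23.6700 / 66.4000 = -0.356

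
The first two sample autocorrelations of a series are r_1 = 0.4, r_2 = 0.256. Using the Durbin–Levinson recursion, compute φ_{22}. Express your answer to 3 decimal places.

φ_{22} = (r_2 − r_1²) / (1 − r_1²)
r_1² = (0.4)² = 0.16
Numerator = 0.256 − 0.1600 = 0.0960; denominator = 1 − 0.1600 = 0.8400
φ_{22} = 0.0960 / 0.8400 = 0.114

0.114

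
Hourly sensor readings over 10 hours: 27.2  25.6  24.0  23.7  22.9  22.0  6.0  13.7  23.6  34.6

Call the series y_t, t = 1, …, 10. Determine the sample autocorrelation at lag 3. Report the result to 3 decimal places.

-0.413

Mean ȳ = (27.2 + 25.6 + 24.0 + 23.7 + 22.9 + 22.0 + 6.0 + 13.7 + 23.6 + 34.6)/10 = 22.3300
Σ(y_t−ȳ)(y_{t+3}−ȳ) = (6.6719) + (1.8639) + (-0.5511) + (-22.3721) + (-4.9191) + (-0.4191) + (-200.3691) = -220.0947
Denominator Σ(y_t−ȳ)² = 532.8210
r_3 = -220.0947 / 532.8210 = -0.413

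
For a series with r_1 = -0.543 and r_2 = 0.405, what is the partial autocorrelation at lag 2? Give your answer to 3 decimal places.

φ_{22} = (r_2 − r_1²) / (1 − r_1²)
r_1² = (-0.543)² = 0.294849
Numerator = 0.405 − 0.2948 = 0.1102; denominator = 1 − 0.2948 = 0.7052
φ_{22} = 0.1102 / 0.7052 = 0.156

0.156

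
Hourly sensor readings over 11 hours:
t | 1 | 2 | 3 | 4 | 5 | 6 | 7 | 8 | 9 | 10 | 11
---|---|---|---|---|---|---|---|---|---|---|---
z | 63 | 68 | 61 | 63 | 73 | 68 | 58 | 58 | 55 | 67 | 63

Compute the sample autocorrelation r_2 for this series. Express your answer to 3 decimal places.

-0.260

Mean z̄ = (63 + 68 + 61 + 63 + 73 + 68 + 58 + 58 + 55 + 67 + 63)/11 = 63.3636
Numerator Σ_{t=1}^{9}(z_t−z̄)(z_{t+2}−z̄) = -73.4463
Denominator Σ(z_t−z̄)² = 282.5455
r_2 = -73.4463 / 282.5455 = -0.260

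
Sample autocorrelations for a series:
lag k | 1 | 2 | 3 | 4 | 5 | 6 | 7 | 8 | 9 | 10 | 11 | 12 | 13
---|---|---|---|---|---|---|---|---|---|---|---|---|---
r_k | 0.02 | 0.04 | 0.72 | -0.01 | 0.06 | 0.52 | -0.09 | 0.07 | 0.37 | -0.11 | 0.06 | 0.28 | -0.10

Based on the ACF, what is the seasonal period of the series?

3

The largest autocorrelation is r_3 = 0.72, with weaker echoes at lags 6 (0.52), 9 (0.37) and 12 (0.28); the remaining lags stay at or below 0.07.
The dominant spike at lag 3 indicates a seasonal period of 3.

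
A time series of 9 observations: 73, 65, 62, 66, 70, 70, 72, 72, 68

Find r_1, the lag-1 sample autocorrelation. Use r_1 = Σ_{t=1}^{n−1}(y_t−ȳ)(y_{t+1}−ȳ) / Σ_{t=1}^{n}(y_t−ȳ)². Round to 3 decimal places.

0.344

Mean ȳ = (73 + 65 + 62 + 66 + 70 + 70 + 72 + 72 + 68)/9 = 68.6667
Numerator Σ_{t=1}^{8}(y_t−ȳ)(y_{t+1}−ȳ) = 37.8889
Denominator Σ(y_t−ȳ)² = 110.0000
r_1 = 37.8889 / 110.0000 = 0.344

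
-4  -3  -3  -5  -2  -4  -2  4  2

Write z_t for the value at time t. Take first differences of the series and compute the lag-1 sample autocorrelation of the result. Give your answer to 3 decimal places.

First differences Δz: 1, 0, -2, 3, -2, 2, 6, -2
Mean of differences = 0.7500
Numerator Σ(Δz_t−Δz̄)(Δz_{t+1}−Δz̄) = -21.8125
Denominator Σ(Δz_t−Δz̄)² = 57.5000
r_1(Δz) = -21.8125 / 57.5000 = -0.379

-0.379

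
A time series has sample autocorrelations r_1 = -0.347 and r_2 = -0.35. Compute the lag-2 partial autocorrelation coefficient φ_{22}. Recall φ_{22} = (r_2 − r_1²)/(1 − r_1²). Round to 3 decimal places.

-0.535

φ_{22} = (r_2 − r_1²) / (1 − r_1²)
r_1² = (-0.347)² = 0.120409
Numerator = -0.35 − 0.1204 = -0.4704; denominator = 1 − 0.1204 = 0.8796
φ_{22} = -0.4704 / 0.8796 = -0.535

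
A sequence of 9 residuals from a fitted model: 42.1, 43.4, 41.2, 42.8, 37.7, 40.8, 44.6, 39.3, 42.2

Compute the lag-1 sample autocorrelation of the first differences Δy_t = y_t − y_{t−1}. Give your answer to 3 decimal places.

First differences Δy: 1.3, -2.2, 1.6, -5.1, 3.1, 3.8, -5.3, 2.9
Mean of differences = 0.0125
Numerator Σ(Δy_t−Δȳ)(Δy_{t+1}−Δȳ) = -54.0289
Denominator Σ(Δy_t−Δȳ)² = 95.6488
r_1(Δy) = -54.0289 / 95.6488 = -0.565

-0.565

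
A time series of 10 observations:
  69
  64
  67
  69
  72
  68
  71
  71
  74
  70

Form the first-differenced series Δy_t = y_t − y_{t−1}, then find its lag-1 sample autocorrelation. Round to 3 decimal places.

-0.414

First differences Δy: -5, 3, 2, 3, -4, 3, 0, 3, -4
Mean of differences = 0.1111
Numerator Σ(Δy_t−Δȳ)(Δy_{t+1}−Δȳ) = -40.1235
Denominator Σ(Δy_t−Δȳ)² = 96.8889
r_1(Δy) = -40.1235 / 96.8889 = -0.414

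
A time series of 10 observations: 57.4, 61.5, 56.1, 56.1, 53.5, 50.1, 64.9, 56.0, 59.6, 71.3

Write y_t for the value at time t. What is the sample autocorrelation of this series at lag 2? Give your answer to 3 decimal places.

-0.019

Mean ȳ = (57.4 + 61.5 + 56.1 + 56.1 + 53.5 + 50.1 + 64.9 + 56.0 + 59.6 + 71.3)/10 = 58.6500
Numerator Σ_{t=1}^{8}(y_t−ȳ)(y_{t+2}−ȳ) = -6.2600
Denominator Σ(y_t−ȳ)² = 329.3250
r_2 = -6.2600 / 329.3250 = -0.019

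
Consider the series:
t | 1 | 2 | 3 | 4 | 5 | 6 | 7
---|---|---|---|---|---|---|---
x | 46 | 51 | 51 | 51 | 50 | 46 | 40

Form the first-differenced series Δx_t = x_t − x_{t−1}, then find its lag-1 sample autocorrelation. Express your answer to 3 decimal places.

First differences Δx: 5, 0, 0, -1, -4, -6
Mean of differences = -1.0000
Numerator Σ(Δx_t−Δx̄)(Δx_{t+1}−Δx̄) = 22.0000
Denominator Σ(Δx_t−Δx̄)² = 72.0000
r_1(Δx) = 22.0000 / 72.0000 = 0.306

0.306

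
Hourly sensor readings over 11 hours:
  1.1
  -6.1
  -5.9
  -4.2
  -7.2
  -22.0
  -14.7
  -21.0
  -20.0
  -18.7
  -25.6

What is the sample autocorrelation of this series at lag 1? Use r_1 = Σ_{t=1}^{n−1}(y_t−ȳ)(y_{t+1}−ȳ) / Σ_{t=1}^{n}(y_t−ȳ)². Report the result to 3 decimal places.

0.507

Mean ȳ = (1.1 − 6.1 − 5.9 − 4.2 − 7.2 − 22.0 − 14.7 − 21.0 − 20.0 − 18.7 − 25.6)/11 = -13.1182
Numerator Σ_{t=1}^{10}(y_t−ȳ)(y_{t+1}−ȳ) = 403.8751
Denominator Σ(y_t−ȳ)² = 795.8964
r_1 = 403.8751 / 795.8964 = 0.507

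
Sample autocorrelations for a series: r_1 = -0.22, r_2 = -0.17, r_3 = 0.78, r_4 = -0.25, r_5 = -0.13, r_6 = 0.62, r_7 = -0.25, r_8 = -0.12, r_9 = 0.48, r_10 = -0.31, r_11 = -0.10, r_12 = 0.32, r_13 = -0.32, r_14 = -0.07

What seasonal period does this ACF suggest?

The largest autocorrelation is r_3 = 0.78, with weaker echoes at lags 6 (0.62), 9 (0.48) and 12 (0.32); the remaining lags stay at or below -0.07.
The dominant spike at lag 3 indicates a seasonal period of 3.

3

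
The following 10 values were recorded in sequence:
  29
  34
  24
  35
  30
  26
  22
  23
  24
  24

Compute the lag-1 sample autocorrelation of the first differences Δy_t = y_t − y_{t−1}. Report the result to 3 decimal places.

First differences Δy: 5, -10, 11, -5, -4, -4, 1, 1, 0
Mean of differences = -0.5556
Numerator Σ(Δy_t−Δȳ)(Δy_{t+1}−Δȳ) = -187.8642
Denominator Σ(Δy_t−Δȳ)² = 302.2222
r_1(Δy) = -187.8642 / 302.2222 = -0.622

-0.622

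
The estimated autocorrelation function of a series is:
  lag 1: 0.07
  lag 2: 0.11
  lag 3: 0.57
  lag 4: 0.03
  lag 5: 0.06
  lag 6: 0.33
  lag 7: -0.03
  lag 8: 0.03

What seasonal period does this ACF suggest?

The largest autocorrelation is r_3 = 0.57, with a weaker echo at lag 6 (0.33); the remaining lags stay at or below 0.11.
The dominant spike at lag 3 indicates a seasonal period of 3.

3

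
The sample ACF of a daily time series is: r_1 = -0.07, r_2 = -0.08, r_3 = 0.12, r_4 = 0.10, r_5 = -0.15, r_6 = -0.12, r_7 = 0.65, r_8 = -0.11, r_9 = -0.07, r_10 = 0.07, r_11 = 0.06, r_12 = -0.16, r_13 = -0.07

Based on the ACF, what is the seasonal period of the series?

7

The largest autocorrelation is r_7 = 0.65; the remaining lags stay at or below 0.12.
The dominant spike at lag 7 indicates a seasonal period of 7.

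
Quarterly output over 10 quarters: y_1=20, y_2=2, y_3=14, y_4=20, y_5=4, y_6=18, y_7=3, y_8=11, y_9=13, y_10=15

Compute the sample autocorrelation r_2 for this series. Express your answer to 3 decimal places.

Mean ȳ = (20 + 2 + 14 + 20 + 4 + 18 + 3 + 11 + 13 + 15)/10 = 12.0000
Numerator Σ_{t=1}^{8}(y_t−ȳ)(y_{t+2}−ȳ) = 22.0000
Denominator Σ(y_t−ȳ)² = 424.0000
r_2 = 22.0000 / 424.0000 = 0.052

0.052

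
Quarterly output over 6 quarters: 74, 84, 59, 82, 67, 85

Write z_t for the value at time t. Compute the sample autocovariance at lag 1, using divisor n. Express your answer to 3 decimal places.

Mean z̄ = (74 + 84 + 59 + 82 + 67 + 85)/6 = 75.1667
Deviations: -1.1667, 8.8333, -16.1667, 6.8333, -8.1667, 9.8333
Σ_{t=1}^{5}(z_t−z̄)(z_{t+1}−z̄) = -399.6944
γ_1 = -399.6944 / 6 = -66.616

-66.616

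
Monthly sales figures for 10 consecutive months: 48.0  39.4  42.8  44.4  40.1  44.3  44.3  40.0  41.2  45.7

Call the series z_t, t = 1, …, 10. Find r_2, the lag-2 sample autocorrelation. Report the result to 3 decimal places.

Mean z̄ = (48.0 + 39.4 + 42.8 + 44.4 + 40.1 + 44.3 + 44.3 + 40.0 + 41.2 + 45.7)/10 = 43.0200
Numerator Σ_{t=1}^{8}(z_t−z̄)(z_{t+2}−z̄) = -21.7088
Denominator Σ(z_t−z̄)² = 71.2760
r_2 = -21.7088 / 71.2760 = -0.305

-0.305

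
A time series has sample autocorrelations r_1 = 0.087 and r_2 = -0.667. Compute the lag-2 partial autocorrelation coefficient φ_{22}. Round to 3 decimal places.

-0.680

φ_{22} = (r_2 − r_1²) / (1 − r_1²)
r_1² = (0.087)² = 0.007569
Numerator = -0.667 − 0.0076 = -0.6746; denominator = 1 − 0.0076 = 0.9924
φ_{22} = -0.6746 / 0.9924 = -0.680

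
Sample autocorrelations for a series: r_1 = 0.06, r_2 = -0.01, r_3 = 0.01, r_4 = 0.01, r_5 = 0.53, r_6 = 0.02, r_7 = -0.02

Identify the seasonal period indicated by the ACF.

5

The largest autocorrelation is r_5 = 0.53; the remaining lags stay at or below 0.06.
The dominant spike at lag 5 indicates a seasonal period of 5.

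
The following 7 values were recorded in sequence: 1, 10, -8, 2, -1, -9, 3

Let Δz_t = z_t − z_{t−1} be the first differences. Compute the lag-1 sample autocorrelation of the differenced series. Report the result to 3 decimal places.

First differences Δz: 9, -18, 10, -3, -8, 12
Mean of differences = 0.3333
Numerator Σ(Δz_t−Δz̄)(Δz_{t+1}−Δz̄) = -437.7778
Denominator Σ(Δz_t−Δz̄)² = 721.3333
r_1(Δz) = -437.7778 / 721.3333 = -0.607

-0.607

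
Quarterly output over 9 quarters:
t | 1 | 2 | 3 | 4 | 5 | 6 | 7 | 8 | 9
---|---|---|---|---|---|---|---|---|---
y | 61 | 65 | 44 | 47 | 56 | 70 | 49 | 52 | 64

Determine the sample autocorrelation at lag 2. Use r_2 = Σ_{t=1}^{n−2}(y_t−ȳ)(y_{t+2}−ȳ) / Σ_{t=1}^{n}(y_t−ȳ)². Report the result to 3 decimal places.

Mean ȳ = (61 + 65 + 44 + 47 + 56 + 70 + 49 + 52 + 64)/9 = 56.4444
Numerator Σ_{t=1}^{7}(y_t−ȳ)(y_{t+2}−ȳ) = -373.1728
Denominator Σ(y_t−ȳ)² = 654.2222
r_2 = -373.1728 / 654.2222 = -0.570

-0.570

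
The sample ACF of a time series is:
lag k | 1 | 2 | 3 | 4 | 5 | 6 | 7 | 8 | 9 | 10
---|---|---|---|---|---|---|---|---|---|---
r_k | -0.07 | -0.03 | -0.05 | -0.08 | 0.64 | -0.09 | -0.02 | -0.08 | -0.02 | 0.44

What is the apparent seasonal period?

The largest autocorrelation is r_5 = 0.64, with a weaker echo at lag 10 (0.44); the remaining lags stay at or below -0.02.
The dominant spike at lag 5 indicates a seasonal period of 5.

5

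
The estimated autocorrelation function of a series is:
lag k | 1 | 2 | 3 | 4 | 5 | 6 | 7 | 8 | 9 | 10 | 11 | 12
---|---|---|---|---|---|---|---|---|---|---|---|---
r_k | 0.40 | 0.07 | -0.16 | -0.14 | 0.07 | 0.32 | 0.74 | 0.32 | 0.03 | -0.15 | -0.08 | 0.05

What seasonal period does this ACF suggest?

The largest autocorrelation is r_7 = 0.74; the remaining lags stay at or below 0.40. The elevated value at lag 1 (0.40), dropping to 0.07 at lag 2, reflects decaying short-term dependence rather than seasonality.
The dominant spike at lag 7 indicates a seasonal period of 7.

7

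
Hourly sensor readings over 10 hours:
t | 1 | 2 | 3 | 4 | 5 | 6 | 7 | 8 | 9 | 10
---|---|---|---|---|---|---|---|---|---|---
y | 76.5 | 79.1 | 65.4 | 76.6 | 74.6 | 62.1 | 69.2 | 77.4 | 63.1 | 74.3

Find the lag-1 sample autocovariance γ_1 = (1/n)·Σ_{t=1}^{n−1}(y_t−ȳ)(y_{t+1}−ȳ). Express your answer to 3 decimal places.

-11.645

Mean ȳ = (76.5 + 79.1 + 65.4 + 76.6 + 74.6 + 62.1 + 69.2 + 77.4 + 63.1 + 74.3)/10 = 71.8300
Σ_{t=1}^{9}(y_t−ȳ)(y_{t+1}−ȳ) = -116.4539
γ_1 = -116.4539 / 10 = -11.645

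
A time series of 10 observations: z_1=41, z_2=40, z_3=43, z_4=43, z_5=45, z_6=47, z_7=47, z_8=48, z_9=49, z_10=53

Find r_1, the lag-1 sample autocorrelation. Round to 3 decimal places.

0.607

Mean z̄ = (41 + 40 + 43 + 43 + 45 + 47 + 47 + 48 + 49 + 53)/10 = 45.6000
Numerator Σ_{t=1}^{9}(z_t−z̄)(z_{t+1}−z̄) = 86.4400
Denominator Σ(z_t−z̄)² = 142.4000
r_1 = 86.4400 / 142.4000 = 0.607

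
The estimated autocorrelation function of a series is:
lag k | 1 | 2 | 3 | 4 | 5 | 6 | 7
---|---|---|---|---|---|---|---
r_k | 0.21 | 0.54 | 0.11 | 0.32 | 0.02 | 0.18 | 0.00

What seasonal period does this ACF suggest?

The largest autocorrelation is r_2 = 0.54, with a weaker echo at lag 4 (0.32); the remaining lags stay at or below 0.21.
The dominant spike at lag 2 indicates a seasonal period of 2.

2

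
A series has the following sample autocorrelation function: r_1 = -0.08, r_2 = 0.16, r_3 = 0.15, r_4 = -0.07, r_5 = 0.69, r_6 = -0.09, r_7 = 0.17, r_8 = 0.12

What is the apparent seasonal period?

The largest autocorrelation is r_5 = 0.69; the remaining lags stay at or below 0.17.
The dominant spike at lag 5 indicates a seasonal period of 5.

5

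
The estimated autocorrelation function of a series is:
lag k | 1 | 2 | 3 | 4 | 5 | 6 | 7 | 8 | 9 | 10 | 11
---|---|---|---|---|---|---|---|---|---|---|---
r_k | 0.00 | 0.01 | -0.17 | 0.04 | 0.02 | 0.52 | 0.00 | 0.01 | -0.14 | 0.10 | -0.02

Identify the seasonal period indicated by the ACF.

6

The largest autocorrelation is r_6 = 0.52; the remaining lags stay at or below 0.10.
The dominant spike at lag 6 indicates a seasonal period of 6.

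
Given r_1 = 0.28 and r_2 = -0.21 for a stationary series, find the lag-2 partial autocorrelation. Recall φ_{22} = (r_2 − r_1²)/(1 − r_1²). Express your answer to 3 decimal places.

φ_{22} = (r_2 − r_1²) / (1 − r_1²)
r_1² = (0.28)² = 0.0784
Numerator = -0.21 − 0.0784 = -0.2884; denominator = 1 − 0.0784 = 0.9216
φ_{22} = -0.2884 / 0.9216 = -0.313

-0.313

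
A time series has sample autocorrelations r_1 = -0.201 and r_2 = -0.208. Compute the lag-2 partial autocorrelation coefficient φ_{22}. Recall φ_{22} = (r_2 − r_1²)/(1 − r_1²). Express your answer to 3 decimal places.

φ_{22} = (r_2 − r_1²) / (1 − r_1²)
r_1² = (-0.201)² = 0.040401
Numerator = -0.208 − 0.0404 = -0.2484; denominator = 1 − 0.0404 = 0.9596
φ_{22} = -0.2484 / 0.9596 = -0.259

-0.259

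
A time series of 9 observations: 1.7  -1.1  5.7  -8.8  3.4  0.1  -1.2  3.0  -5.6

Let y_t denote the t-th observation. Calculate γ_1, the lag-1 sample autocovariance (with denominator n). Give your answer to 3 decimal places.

-12.017

Mean ȳ = (1.7 − 1.1 + 5.7 − 8.8 + 3.4 + 0.1 − 1.2 + 3.0 − 5.6)/9 = -0.3111
Σ_{t=1}^{8}(y_t−ȳ)(y_{t+1}−ȳ) = -108.1546
γ_1 = -108.1546 / 9 = -12.017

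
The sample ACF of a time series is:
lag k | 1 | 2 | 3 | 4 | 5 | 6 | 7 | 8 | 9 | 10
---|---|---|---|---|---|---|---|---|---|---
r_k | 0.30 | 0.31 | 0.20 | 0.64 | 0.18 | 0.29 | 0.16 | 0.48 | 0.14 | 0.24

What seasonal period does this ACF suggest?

4

The largest autocorrelation is r_4 = 0.64, with a weaker echo at lag 8 (0.48); the remaining lags stay at or below 0.31.
The dominant spike at lag 4 indicates a seasonal period of 4.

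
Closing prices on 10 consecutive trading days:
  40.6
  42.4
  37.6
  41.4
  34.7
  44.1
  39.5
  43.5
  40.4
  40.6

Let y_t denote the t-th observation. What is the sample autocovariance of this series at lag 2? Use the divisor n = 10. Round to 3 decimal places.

Mean ȳ = (40.6 + 42.4 + 37.6 + 41.4 + 34.7 + 44.1 + 39.5 + 43.5 + 40.4 + 40.6)/10 = 40.4800
Σ_{t=1}^{8}(y_t−ȳ)(y_{t+2}−ȳ) = 38.4352
γ_2 = 38.4352 / 10 = 3.844

3.844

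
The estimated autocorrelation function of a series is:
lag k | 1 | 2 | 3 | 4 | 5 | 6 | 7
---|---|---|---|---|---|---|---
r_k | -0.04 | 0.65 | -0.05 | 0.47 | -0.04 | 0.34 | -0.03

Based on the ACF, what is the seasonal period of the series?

The largest autocorrelation is r_2 = 0.65, with weaker echoes at lags 4 (0.47) and 6 (0.34); the remaining lags stay at or below -0.03.
The dominant spike at lag 2 indicates a seasonal period of 2.

2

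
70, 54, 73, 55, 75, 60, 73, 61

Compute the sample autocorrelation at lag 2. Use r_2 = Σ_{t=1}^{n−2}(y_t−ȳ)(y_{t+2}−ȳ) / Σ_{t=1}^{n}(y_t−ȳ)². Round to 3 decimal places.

0.737

Mean ȳ = (70 + 54 + 73 + 55 + 75 + 60 + 73 + 61)/8 = 65.1250
Σ(y_t−ȳ)(y_{t+2}−ȳ) = (38.3906) + (112.6406) + (77.7656) + (51.8906) + (77.7656) + (21.1406) = 379.5938
Denominator Σ(y_t−ȳ)² = 514.8750
r_2 = 379.5938 / 514.8750 = 0.737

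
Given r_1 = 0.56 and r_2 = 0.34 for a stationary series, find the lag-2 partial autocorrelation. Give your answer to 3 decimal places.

0.038

φ_{22} = (r_2 − r_1²) / (1 − r_1²)
r_1² = (0.56)² = 0.3136
Numerator = 0.34 − 0.3136 = 0.0264; denominator = 1 − 0.3136 = 0.6864
φ_{22} = 0.0264 / 0.6864 = 0.038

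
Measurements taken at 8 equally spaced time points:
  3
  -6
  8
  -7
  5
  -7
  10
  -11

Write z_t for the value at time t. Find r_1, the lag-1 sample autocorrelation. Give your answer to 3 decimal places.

Mean z̄ = (3 − 6 + 8 − 7 + 5 − 7 + 10 − 11)/8 = -0.6250
Deviations from mean: 3.6250, -5.3750, 8.6250, -6.3750, 5.6250, -6.3750, 10.6250, -10.3750
Numerator Σ_{t=1}^{7}(z_t−z̄)(z_{t+1}−z̄) = -370.5156
Denominator Σ(z_t−z̄)² = 449.8750
r_1 = -370.5156 / 449.8750 = -0.824

-0.824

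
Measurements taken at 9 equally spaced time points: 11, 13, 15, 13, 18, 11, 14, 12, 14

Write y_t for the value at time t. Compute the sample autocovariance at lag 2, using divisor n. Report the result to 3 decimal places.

1.215

Mean ȳ = (11 + 13 + 15 + 13 + 18 + 11 + 14 + 12 + 14)/9 = 13.4444
Σ_{t=1}^{7}(y_t−ȳ)(y_{t+2}−ȳ) = 10.9383
γ_2 = 10.9383 / 9 = 1.215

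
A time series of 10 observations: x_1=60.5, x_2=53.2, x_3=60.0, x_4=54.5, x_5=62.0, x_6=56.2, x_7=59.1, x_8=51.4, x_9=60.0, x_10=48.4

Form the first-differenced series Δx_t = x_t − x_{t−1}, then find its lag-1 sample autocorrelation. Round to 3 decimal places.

First differences Δx: -7.3, 6.8, -5.5, 7.5, -5.8, 2.9, -7.7, 8.6, -11.6
Mean of differences = -1.3444
Numerator Σ(Δx_t−Δx̄)(Δx_{t+1}−Δx̄) = -369.5853
Denominator Σ(Δx_t−Δx̄)² = 479.6222
r_1(Δx) = -369.5853 / 479.6222 = -0.771

-0.771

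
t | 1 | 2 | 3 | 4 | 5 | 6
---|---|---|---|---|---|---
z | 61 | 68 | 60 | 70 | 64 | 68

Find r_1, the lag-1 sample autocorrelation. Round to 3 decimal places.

-0.712

Mean z̄ = (61 + 68 + 60 + 70 + 64 + 68)/6 = 65.1667
Σ(z_t−z̄)(z_{t+1}−z̄) = (-11.8056) + (-14.6389) + (-24.9722) + (-5.6389) + (-3.3056) = -60.3611
Denominator Σ(z_t−z̄)² = 84.8333
r_1 = -60.3611 / 84.8333 = -0.712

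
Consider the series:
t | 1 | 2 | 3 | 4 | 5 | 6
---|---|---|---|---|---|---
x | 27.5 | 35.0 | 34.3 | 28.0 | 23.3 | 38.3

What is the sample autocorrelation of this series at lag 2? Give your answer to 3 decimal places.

-0.441

Mean x̄ = (27.5 + 35.0 + 34.3 + 28.0 + 23.3 + 38.3)/6 = 31.0667
Deviations from mean: -3.5667, 3.9333, 3.2333, -3.0667, -7.7667, 7.2333
Σ(x_t−x̄)(x_{t+2}−x̄) = (-11.5322) + (-12.0622) + (-25.1122) + (-22.1822) = -70.8889
Denominator Σ(x_t−x̄)² = 160.6933
r_2 = -70.8889 / 160.6933 = -0.441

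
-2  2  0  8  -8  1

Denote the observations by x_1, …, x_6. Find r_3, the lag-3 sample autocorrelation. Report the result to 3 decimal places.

Mean x̄ = (-2 + 2 + 0 + 8 − 8 + 1)/6 = 0.1667
Deviations from mean: -2.1667, 1.8333, -0.1667, 7.8333, -8.1667, 0.8333
Σ(x_t−x̄)(x_{t+3}−x̄) = (-16.9722) + (-14.9722) + (-0.1389) = -32.0833
Denominator Σ(x_t−x̄)² = 136.8333
r_3 = -32.0833 / 136.8333 = -0.234

-0.234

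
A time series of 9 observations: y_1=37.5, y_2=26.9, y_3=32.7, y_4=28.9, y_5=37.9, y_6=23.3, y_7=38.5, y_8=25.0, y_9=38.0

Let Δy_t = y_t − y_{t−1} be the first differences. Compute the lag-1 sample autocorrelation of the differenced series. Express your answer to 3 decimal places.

First differences Δy: -10.6, 5.8, -3.8, 9.0, -14.6, 15.2, -13.5, 13.0
Mean of differences = 0.0625
Numerator Σ(Δy_t−Δȳ)(Δy_{t+1}−Δȳ) = -851.6252
Denominator Σ(Δy_t−Δȳ)² = 1036.8588
r_1(Δy) = -851.6252 / 1036.8588 = -0.821

-0.821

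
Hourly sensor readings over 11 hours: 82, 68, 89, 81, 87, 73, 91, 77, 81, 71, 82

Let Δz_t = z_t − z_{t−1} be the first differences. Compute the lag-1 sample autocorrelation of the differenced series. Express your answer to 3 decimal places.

First differences Δz: -14, 21, -8, 6, -14, 18, -14, 4, -10, 11
Mean of differences = 0.0000
Numerator Σ(Δz_t−Δz̄)(Δz_{t+1}−Δz̄) = -1304.0000
Denominator Σ(Δz_t−Δz̄)² = 1690.0000
r_1(Δz) = -1304.0000 / 1690.0000 = -0.772

-0.772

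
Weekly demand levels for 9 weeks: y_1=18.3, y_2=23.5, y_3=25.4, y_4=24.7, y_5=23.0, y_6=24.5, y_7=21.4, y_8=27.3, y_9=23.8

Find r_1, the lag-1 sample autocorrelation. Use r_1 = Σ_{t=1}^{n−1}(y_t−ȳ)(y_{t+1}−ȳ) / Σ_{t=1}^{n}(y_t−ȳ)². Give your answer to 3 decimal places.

Mean ȳ = (18.3 + 23.5 + 25.4 + 24.7 + 23.0 + 24.5 + 21.4 + 27.3 + 23.8)/9 = 23.5444
Numerator Σ_{t=1}^{8}(y_t−ȳ)(y_{t+1}−ȳ) = -7.9975
Denominator Σ(y_t−ȳ)² = 52.2622
r_1 = -7.9975 / 52.2622 = -0.153

-0.153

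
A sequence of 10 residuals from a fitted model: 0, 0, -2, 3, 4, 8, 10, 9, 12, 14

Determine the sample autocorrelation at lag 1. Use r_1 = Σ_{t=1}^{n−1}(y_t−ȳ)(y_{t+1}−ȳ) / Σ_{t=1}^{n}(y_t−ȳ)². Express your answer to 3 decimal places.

0.703

Mean ȳ = (0 + 0 − 2 + 3 + 4 + 8 + 10 + 9 + 12 + 14)/10 = 5.8000
Numerator Σ_{t=1}^{9}(y_t−ȳ)(y_{t+1}−ȳ) = 195.1600
Denominator Σ(y_t−ȳ)² = 277.6000
r_1 = 195.1600 / 277.6000 = 0.703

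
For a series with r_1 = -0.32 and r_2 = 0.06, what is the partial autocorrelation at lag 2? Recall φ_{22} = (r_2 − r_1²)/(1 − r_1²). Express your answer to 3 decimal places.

φ_{22} = (r_2 − r_1²) / (1 − r_1²)
r_1² = (-0.32)² = 0.1024
Numerator = 0.06 − 0.1024 = -0.0424; denominator = 1 − 0.1024 = 0.8976
φ_{22} = -0.0424 / 0.8976 = -0.047

-0.047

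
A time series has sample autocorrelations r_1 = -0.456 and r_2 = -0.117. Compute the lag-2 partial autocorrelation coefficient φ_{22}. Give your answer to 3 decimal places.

φ_{22} = (r_2 − r_1²) / (1 − r_1²)
r_1² = (-0.456)² = 0.207936
Numerator = -0.117 − 0.2079 = -0.3249; denominator = 1 − 0.2079 = 0.7921
φ_{22} = -0.3249 / 0.7921 = -0.410

-0.410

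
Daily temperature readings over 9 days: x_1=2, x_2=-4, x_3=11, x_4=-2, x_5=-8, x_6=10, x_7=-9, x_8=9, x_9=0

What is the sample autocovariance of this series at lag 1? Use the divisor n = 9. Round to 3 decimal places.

Mean x̄ = (2 − 4 + 11 − 2 − 8 + 10 − 9 + 9 + 0)/9 = 1.0000
Σ_{t=1}^{8}(x_t−x̄)(x_{t+1}−x̄) = -317.0000
γ_1 = -317.0000 / 9 = -35.222

-35.222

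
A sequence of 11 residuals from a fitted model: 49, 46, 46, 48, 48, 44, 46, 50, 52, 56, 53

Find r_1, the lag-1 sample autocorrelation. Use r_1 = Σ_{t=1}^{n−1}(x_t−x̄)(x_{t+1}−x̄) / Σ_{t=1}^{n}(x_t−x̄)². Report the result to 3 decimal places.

0.633

Mean x̄ = (49 + 46 + 46 + 48 + 48 + 44 + 46 + 50 + 52 + 56 + 53)/11 = 48.9091
Numerator Σ_{t=1}^{10}(x_t−x̄)(x_{t+1}−x̄) = 81.5372
Denominator Σ(x_t−x̄)² = 128.9091
r_1 = 81.5372 / 128.9091 = 0.633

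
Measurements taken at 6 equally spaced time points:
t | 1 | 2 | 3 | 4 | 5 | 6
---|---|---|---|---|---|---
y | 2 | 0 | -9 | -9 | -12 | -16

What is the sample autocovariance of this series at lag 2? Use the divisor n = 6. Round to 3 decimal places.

-0.926

Mean ȳ = (2 + 0 − 9 − 9 − 12 − 16)/6 = -7.3333
Σ_{t=1}^{4}(y_t−ȳ)(y_{t+2}−ȳ) = -5.5556
γ_2 = -5.5556 / 6 = -0.926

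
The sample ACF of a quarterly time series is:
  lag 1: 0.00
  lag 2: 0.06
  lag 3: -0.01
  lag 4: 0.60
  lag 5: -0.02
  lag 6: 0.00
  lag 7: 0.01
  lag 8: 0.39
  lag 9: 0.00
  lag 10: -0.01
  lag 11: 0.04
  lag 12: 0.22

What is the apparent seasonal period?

4

The largest autocorrelation is r_4 = 0.60, with weaker echoes at lags 8 (0.39) and 12 (0.22); the remaining lags stay at or below 0.06.
The dominant spike at lag 4 indicates a seasonal period of 4.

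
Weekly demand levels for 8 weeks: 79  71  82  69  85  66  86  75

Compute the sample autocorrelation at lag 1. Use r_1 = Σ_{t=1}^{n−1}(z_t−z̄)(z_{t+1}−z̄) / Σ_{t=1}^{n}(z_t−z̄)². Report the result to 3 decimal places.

Mean z̄ = (79 + 71 + 82 + 69 + 85 + 66 + 86 + 75)/8 = 76.6250
Deviations from mean: 2.3750, -5.6250, 5.3750, -7.6250, 8.3750, -10.6250, 9.3750, -1.6250
Numerator Σ_{t=1}^{7}(z_t−z̄)(z_{t+1}−z̄) = -352.2656
Denominator Σ(z_t−z̄)² = 397.8750
r_1 = -352.2656 / 397.8750 = -0.885

-0.885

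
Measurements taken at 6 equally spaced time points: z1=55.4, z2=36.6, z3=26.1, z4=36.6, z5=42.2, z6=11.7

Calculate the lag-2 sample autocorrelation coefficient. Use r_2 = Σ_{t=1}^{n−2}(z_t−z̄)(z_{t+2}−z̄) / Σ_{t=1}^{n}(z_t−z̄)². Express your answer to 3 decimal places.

Mean z̄ = (55.4 + 36.6 + 26.1 + 36.6 + 42.2 + 11.7)/6 = 34.7667
Deviations from mean: 20.6333, 1.8333, -8.6667, 1.8333, 7.4333, -23.0667
Numerator Σ_{t=1}^{4}(z_t−z̄)(z_{t+2}−z̄) = -282.1722
Denominator Σ(z_t−z̄)² = 1094.8933
r_2 = -282.1722 / 1094.8933 = -0.258

-0.258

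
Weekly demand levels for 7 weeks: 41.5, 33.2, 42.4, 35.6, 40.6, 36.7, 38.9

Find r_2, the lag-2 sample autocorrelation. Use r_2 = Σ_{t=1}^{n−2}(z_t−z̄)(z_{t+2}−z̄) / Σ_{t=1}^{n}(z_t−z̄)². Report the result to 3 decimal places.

0.607

Mean z̄ = (41.5 + 33.2 + 42.4 + 35.6 + 40.6 + 36.7 + 38.9)/7 = 38.4143
Deviations from mean: 3.0857, -5.2143, 3.9857, -2.8143, 2.1857, -1.7143, 0.4857
Numerator Σ_{t=1}^{5}(z_t−z̄)(z_{t+2}−z̄) = 41.5710
Denominator Σ(z_t−z̄)² = 68.4686
r_2 = 41.5710 / 68.4686 = 0.607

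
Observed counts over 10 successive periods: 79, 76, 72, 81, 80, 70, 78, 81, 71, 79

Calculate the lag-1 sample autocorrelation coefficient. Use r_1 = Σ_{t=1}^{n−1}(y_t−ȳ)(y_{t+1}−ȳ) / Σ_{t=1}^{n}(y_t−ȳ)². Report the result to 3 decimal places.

Mean ȳ = (79 + 76 + 72 + 81 + 80 + 70 + 78 + 81 + 71 + 79)/10 = 76.7000
Numerator Σ_{t=1}^{9}(y_t−ȳ)(y_{t+1}−ȳ) = -67.1900
Denominator Σ(y_t−ȳ)² = 160.1000
r_1 = -67.1900 / 160.1000 = -0.420

-0.420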